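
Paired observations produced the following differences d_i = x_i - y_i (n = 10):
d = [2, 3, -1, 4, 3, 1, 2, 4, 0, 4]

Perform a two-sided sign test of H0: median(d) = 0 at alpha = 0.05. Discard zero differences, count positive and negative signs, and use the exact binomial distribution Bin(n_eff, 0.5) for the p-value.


Step 1: Discard zero differences. Original n = 10; n_eff = number of nonzero differences = 9.
Nonzero differences (with sign): +2, +3, -1, +4, +3, +1, +2, +4, +4
Step 2: Count signs: positive = 8, negative = 1.
Step 3: Under H0: P(positive) = 0.5, so the number of positives S ~ Bin(9, 0.5).
Step 4: Two-sided exact p-value = sum of Bin(9,0.5) probabilities at or below the observed probability = 0.039062.
Step 5: alpha = 0.05. reject H0.

n_eff = 9, pos = 8, neg = 1, p = 0.039062, reject H0.


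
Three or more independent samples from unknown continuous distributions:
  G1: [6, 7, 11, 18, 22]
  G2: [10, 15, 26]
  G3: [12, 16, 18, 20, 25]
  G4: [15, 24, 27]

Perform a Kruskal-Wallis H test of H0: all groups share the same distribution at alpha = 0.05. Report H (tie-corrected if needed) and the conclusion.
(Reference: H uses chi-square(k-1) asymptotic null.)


Step 1: Combine all N = 16 observations and assign midranks.
sorted (value, group, rank): (6,G1,1), (7,G1,2), (10,G2,3), (11,G1,4), (12,G3,5), (15,G2,6.5), (15,G4,6.5), (16,G3,8), (18,G1,9.5), (18,G3,9.5), (20,G3,11), (22,G1,12), (24,G4,13), (25,G3,14), (26,G2,15), (27,G4,16)
Step 2: Sum ranks within each group.
R_1 = 28.5 (n_1 = 5)
R_2 = 24.5 (n_2 = 3)
R_3 = 47.5 (n_3 = 5)
R_4 = 35.5 (n_4 = 3)
Step 3: H = 12/(N(N+1)) * sum(R_i^2/n_i) - 3(N+1)
     = 12/(16*17) * (28.5^2/5 + 24.5^2/3 + 47.5^2/5 + 35.5^2/3) - 3*17
     = 0.044118 * 1233.87 - 51
     = 3.435294.
Step 4: Ties present; correction factor C = 1 - 12/(16^3 - 16) = 0.997059. Corrected H = 3.435294 / 0.997059 = 3.445428.
Step 5: Under H0, H ~ chi^2(3); p-value = 0.327909.
Step 6: alpha = 0.05. fail to reject H0.

H = 3.4454, df = 3, p = 0.327909, fail to reject H0.


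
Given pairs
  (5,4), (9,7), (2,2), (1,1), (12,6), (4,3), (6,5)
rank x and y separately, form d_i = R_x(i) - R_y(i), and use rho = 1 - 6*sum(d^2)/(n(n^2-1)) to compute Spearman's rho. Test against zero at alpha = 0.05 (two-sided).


Step 1: Rank x and y separately (midranks; no ties here).
rank(x): 5->4, 9->6, 2->2, 1->1, 12->7, 4->3, 6->5
rank(y): 4->4, 7->7, 2->2, 1->1, 6->6, 3->3, 5->5
Step 2: d_i = R_x(i) - R_y(i); compute d_i^2.
  (4-4)^2=0, (6-7)^2=1, (2-2)^2=0, (1-1)^2=0, (7-6)^2=1, (3-3)^2=0, (5-5)^2=0
sum(d^2) = 2.
Step 3: rho = 1 - 6*2 / (7*(7^2 - 1)) = 1 - 12/336 = 0.964286.
Step 4: Under H0, t = rho * sqrt((n-2)/(1-rho^2)) = 8.1408 ~ t(5).
Step 5: Two-sided p-value from the t-distribution with 5 df = 0.000454.
Step 6: alpha = 0.05. reject H0.

rho = 0.9643, p = 0.000454, reject H0 at alpha = 0.05.


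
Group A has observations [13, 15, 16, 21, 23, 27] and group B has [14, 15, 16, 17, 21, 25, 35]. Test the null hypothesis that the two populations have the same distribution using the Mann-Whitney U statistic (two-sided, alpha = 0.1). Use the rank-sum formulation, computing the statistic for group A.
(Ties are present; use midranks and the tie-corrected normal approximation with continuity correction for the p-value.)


Step 1: Combine and sort all 13 observations; assign midranks.
sorted (value, group): (13,X), (14,Y), (15,X), (15,Y), (16,X), (16,Y), (17,Y), (21,X), (21,Y), (23,X), (25,Y), (27,X), (35,Y)
ranks: 13->1, 14->2, 15->3.5, 15->3.5, 16->5.5, 16->5.5, 17->7, 21->8.5, 21->8.5, 23->10, 25->11, 27->12, 35->13
Step 2: Rank sum for X: R1 = 1 + 3.5 + 5.5 + 8.5 + 10 + 12 = 40.5.
Step 3: U_X = R1 - n1(n1+1)/2 = 40.5 - 6*7/2 = 40.5 - 21 = 19.5.
       U_Y = n1*n2 - U_X = 42 - 19.5 = 22.5.
Step 4: Ties are present, so use the tie-corrected normal approximation (with continuity correction) for the p-value.
Step 5: p-value = 0.885935; compare to alpha = 0.1. fail to reject H0.

U_X = 19.5, p = 0.885935, fail to reject H0 at alpha = 0.1.


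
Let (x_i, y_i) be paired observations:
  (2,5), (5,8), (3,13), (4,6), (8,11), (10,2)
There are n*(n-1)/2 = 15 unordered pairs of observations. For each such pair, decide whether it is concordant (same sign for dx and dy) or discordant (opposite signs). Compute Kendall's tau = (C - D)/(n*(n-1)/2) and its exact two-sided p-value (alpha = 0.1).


Step 1: Enumerate the 15 unordered pairs (i,j) with i<j and classify each by sign(x_j-x_i) * sign(y_j-y_i).
  (1,2):dx=+3,dy=+3->C; (1,3):dx=+1,dy=+8->C; (1,4):dx=+2,dy=+1->C; (1,5):dx=+6,dy=+6->C
  (1,6):dx=+8,dy=-3->D; (2,3):dx=-2,dy=+5->D; (2,4):dx=-1,dy=-2->C; (2,5):dx=+3,dy=+3->C
  (2,6):dx=+5,dy=-6->D; (3,4):dx=+1,dy=-7->D; (3,5):dx=+5,dy=-2->D; (3,6):dx=+7,dy=-11->D
  (4,5):dx=+4,dy=+5->C; (4,6):dx=+6,dy=-4->D; (5,6):dx=+2,dy=-9->D
Step 2: C = 7, D = 8, total pairs = 15.
Step 3: tau = (C - D)/(n(n-1)/2) = (7 - 8)/15 = -0.066667.
Step 4: Exact two-sided p-value (enumerate n! = 720 permutations of y under H0): p = 1.000000.
Step 5: alpha = 0.1. fail to reject H0.

tau_b = -0.0667 (C=7, D=8), p = 1.000000, fail to reject H0.


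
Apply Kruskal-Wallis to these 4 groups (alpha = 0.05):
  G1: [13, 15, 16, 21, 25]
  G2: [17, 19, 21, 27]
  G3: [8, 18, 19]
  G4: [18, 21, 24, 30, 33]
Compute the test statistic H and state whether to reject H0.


Step 1: Combine all N = 17 observations and assign midranks.
sorted (value, group, rank): (8,G3,1), (13,G1,2), (15,G1,3), (16,G1,4), (17,G2,5), (18,G3,6.5), (18,G4,6.5), (19,G2,8.5), (19,G3,8.5), (21,G1,11), (21,G2,11), (21,G4,11), (24,G4,13), (25,G1,14), (27,G2,15), (30,G4,16), (33,G4,17)
Step 2: Sum ranks within each group.
R_1 = 34 (n_1 = 5)
R_2 = 39.5 (n_2 = 4)
R_3 = 16 (n_3 = 3)
R_4 = 63.5 (n_4 = 5)
Step 3: H = 12/(N(N+1)) * sum(R_i^2/n_i) - 3(N+1)
     = 12/(17*18) * (34^2/5 + 39.5^2/4 + 16^2/3 + 63.5^2/5) - 3*18
     = 0.039216 * 1513.05 - 54
     = 5.335131.
Step 4: Ties present; correction factor C = 1 - 36/(17^3 - 17) = 0.992647. Corrected H = 5.335131 / 0.992647 = 5.374650.
Step 5: Under H0, H ~ chi^2(3); p-value = 0.146331.
Step 6: alpha = 0.05. fail to reject H0.

H = 5.3747, df = 3, p = 0.146331, fail to reject H0.


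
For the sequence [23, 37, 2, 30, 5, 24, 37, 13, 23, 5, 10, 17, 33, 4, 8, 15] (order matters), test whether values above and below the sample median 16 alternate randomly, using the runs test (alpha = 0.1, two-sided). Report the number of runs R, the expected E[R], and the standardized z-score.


Step 1: Compute median = 16; label A = above, B = below.
Labels in order: AABABAABABBAABBB  (n_A = 8, n_B = 8)
Step 2: Count runs R = 10.
Step 3: Under H0 (random ordering), E[R] = 2*n_A*n_B/(n_A+n_B) + 1 = 2*8*8/16 + 1 = 9.0000.
        Var[R] = 2*n_A*n_B*(2*n_A*n_B - n_A - n_B) / ((n_A+n_B)^2 * (n_A+n_B-1)) = 14336/3840 = 3.7333.
        SD[R] = 1.9322.
Step 4: Continuity-corrected z = (R - 0.5 - E[R]) / SD[R] = (10 - 0.5 - 9.0000) / 1.9322 = 0.2588.
Step 5: Two-sided p-value via normal approximation = 2*(1 - Phi(|z|)) = 0.795809.
Step 6: alpha = 0.1. fail to reject H0.

R = 10, z = 0.2588, p = 0.795809, fail to reject H0.


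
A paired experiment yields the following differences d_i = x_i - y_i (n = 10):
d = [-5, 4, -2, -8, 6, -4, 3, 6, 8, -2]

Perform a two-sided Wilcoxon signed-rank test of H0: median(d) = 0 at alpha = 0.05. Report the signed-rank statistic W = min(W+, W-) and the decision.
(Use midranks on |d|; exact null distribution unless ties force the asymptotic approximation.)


Step 1: Drop any zero differences (none here) and take |d_i|.
|d| = [5, 4, 2, 8, 6, 4, 3, 6, 8, 2]
Step 2: Midrank |d_i| (ties get averaged ranks).
ranks: |5|->6, |4|->4.5, |2|->1.5, |8|->9.5, |6|->7.5, |4|->4.5, |3|->3, |6|->7.5, |8|->9.5, |2|->1.5
Step 3: Attach original signs; sum ranks with positive sign and with negative sign.
W+ = 4.5 + 7.5 + 3 + 7.5 + 9.5 = 32
W- = 6 + 1.5 + 9.5 + 4.5 + 1.5 = 23
(Check: W+ + W- = 55 should equal n(n+1)/2 = 55.)
Step 4: Test statistic W = min(W+, W-) = 23.
Step 5: Ties in |d|, so use the tie-corrected normal approximation.
        E[W] = n(n+1)/4 = 10*11/4 = 27.5.
        Tie groups: |d|=2 (t=2), |d|=4 (t=2), |d|=6 (t=2), |d|=8 (t=2); sum(t^3 - t) = 24.
        Var[W] = n(n+1)(2n+1)/24 - sum(t^3-t)/48 = 2310/24 - 24/48 = 95.75.
        z = (W - E[W]) / sqrt(Var[W]) = (23 - 27.5) / 9.7852 = -0.4599.
        Two-sided p = 2*Phi(z) = 0.645603.
Step 6: alpha = 0.05. fail to reject H0.

W+ = 32, W- = 23, W = min = 23, p = 0.645603, fail to reject H0.


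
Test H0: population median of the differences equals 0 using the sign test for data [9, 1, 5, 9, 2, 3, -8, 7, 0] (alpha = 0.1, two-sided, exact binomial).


Step 1: Discard zero differences. Original n = 9; n_eff = number of nonzero differences = 8.
Nonzero differences (with sign): +9, +1, +5, +9, +2, +3, -8, +7
Step 2: Count signs: positive = 7, negative = 1.
Step 3: Under H0: P(positive) = 0.5, so the number of positives S ~ Bin(8, 0.5).
Step 4: Two-sided exact p-value = sum of Bin(8,0.5) probabilities at or below the observed probability = 0.070312.
Step 5: alpha = 0.1. reject H0.

n_eff = 8, pos = 7, neg = 1, p = 0.070312, reject H0.


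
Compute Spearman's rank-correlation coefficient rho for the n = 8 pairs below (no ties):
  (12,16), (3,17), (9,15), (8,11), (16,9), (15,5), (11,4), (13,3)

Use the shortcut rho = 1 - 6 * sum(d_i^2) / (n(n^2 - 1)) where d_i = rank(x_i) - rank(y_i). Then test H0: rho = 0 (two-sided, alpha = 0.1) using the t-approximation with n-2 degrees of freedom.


Step 1: Rank x and y separately (midranks; no ties here).
rank(x): 12->5, 3->1, 9->3, 8->2, 16->8, 15->7, 11->4, 13->6
rank(y): 16->7, 17->8, 15->6, 11->5, 9->4, 5->3, 4->2, 3->1
Step 2: d_i = R_x(i) - R_y(i); compute d_i^2.
  (5-7)^2=4, (1-8)^2=49, (3-6)^2=9, (2-5)^2=9, (8-4)^2=16, (7-3)^2=16, (4-2)^2=4, (6-1)^2=25
sum(d^2) = 132.
Step 3: rho = 1 - 6*132 / (8*(8^2 - 1)) = 1 - 792/504 = -0.571429.
Step 4: Under H0, t = rho * sqrt((n-2)/(1-rho^2)) = -1.7056 ~ t(6).
Step 5: Two-sided p-value from the t-distribution with 6 df = 0.138960.
Step 6: alpha = 0.1. fail to reject H0.

rho = -0.5714, p = 0.138960, fail to reject H0 at alpha = 0.1.


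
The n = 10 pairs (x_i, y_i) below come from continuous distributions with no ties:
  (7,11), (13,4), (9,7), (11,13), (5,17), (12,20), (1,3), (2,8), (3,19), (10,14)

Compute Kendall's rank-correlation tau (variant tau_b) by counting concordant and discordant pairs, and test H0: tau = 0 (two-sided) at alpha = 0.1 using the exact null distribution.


Step 1: Enumerate the 45 unordered pairs (i,j) with i<j and classify each by sign(x_j-x_i) * sign(y_j-y_i).
  (1,2):dx=+6,dy=-7->D; (1,3):dx=+2,dy=-4->D; (1,4):dx=+4,dy=+2->C; (1,5):dx=-2,dy=+6->D
  (1,6):dx=+5,dy=+9->C; (1,7):dx=-6,dy=-8->C; (1,8):dx=-5,dy=-3->C; (1,9):dx=-4,dy=+8->D
  (1,10):dx=+3,dy=+3->C; (2,3):dx=-4,dy=+3->D; (2,4):dx=-2,dy=+9->D; (2,5):dx=-8,dy=+13->D
  (2,6):dx=-1,dy=+16->D; (2,7):dx=-12,dy=-1->C; (2,8):dx=-11,dy=+4->D; (2,9):dx=-10,dy=+15->D
  (2,10):dx=-3,dy=+10->D; (3,4):dx=+2,dy=+6->C; (3,5):dx=-4,dy=+10->D; (3,6):dx=+3,dy=+13->C
  (3,7):dx=-8,dy=-4->C; (3,8):dx=-7,dy=+1->D; (3,9):dx=-6,dy=+12->D; (3,10):dx=+1,dy=+7->C
  (4,5):dx=-6,dy=+4->D; (4,6):dx=+1,dy=+7->C; (4,7):dx=-10,dy=-10->C; (4,8):dx=-9,dy=-5->C
  (4,9):dx=-8,dy=+6->D; (4,10):dx=-1,dy=+1->D; (5,6):dx=+7,dy=+3->C; (5,7):dx=-4,dy=-14->C
  (5,8):dx=-3,dy=-9->C; (5,9):dx=-2,dy=+2->D; (5,10):dx=+5,dy=-3->D; (6,7):dx=-11,dy=-17->C
  (6,8):dx=-10,dy=-12->C; (6,9):dx=-9,dy=-1->C; (6,10):dx=-2,dy=-6->C; (7,8):dx=+1,dy=+5->C
  (7,9):dx=+2,dy=+16->C; (7,10):dx=+9,dy=+11->C; (8,9):dx=+1,dy=+11->C; (8,10):dx=+8,dy=+6->C
  (9,10):dx=+7,dy=-5->D
Step 2: C = 25, D = 20, total pairs = 45.
Step 3: tau = (C - D)/(n(n-1)/2) = (25 - 20)/45 = 0.111111.
Step 4: Exact two-sided p-value (enumerate n! = 3628800 permutations of y under H0): p = 0.727490.
Step 5: alpha = 0.1. fail to reject H0.

tau_b = 0.1111 (C=25, D=20), p = 0.727490, fail to reject H0.


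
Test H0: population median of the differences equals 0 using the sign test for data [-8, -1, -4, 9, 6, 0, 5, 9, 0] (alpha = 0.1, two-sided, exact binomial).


Step 1: Discard zero differences. Original n = 9; n_eff = number of nonzero differences = 7.
Nonzero differences (with sign): -8, -1, -4, +9, +6, +5, +9
Step 2: Count signs: positive = 4, negative = 3.
Step 3: Under H0: P(positive) = 0.5, so the number of positives S ~ Bin(7, 0.5).
Step 4: Two-sided exact p-value = sum of Bin(7,0.5) probabilities at or below the observed probability = 1.000000.
Step 5: alpha = 0.1. fail to reject H0.

n_eff = 7, pos = 4, neg = 3, p = 1.000000, fail to reject H0.


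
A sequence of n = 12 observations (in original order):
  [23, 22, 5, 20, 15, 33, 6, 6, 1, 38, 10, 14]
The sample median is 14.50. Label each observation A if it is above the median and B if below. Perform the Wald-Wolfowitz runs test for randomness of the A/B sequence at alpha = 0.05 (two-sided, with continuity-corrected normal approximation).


Step 1: Compute median = 14.50; label A = above, B = below.
Labels in order: AABAAABBBABB  (n_A = 6, n_B = 6)
Step 2: Count runs R = 6.
Step 3: Under H0 (random ordering), E[R] = 2*n_A*n_B/(n_A+n_B) + 1 = 2*6*6/12 + 1 = 7.0000.
        Var[R] = 2*n_A*n_B*(2*n_A*n_B - n_A - n_B) / ((n_A+n_B)^2 * (n_A+n_B-1)) = 4320/1584 = 2.7273.
        SD[R] = 1.6514.
Step 4: Continuity-corrected z = (R + 0.5 - E[R]) / SD[R] = (6 + 0.5 - 7.0000) / 1.6514 = -0.3028.
Step 5: Two-sided p-value via normal approximation = 2*(1 - Phi(|z|)) = 0.762069.
Step 6: alpha = 0.05. fail to reject H0.

R = 6, z = -0.3028, p = 0.762069, fail to reject H0.


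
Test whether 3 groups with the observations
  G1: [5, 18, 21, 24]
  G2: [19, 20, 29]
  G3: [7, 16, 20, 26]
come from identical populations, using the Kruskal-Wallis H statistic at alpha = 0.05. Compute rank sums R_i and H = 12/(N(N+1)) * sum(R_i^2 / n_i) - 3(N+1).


Step 1: Combine all N = 11 observations and assign midranks.
sorted (value, group, rank): (5,G1,1), (7,G3,2), (16,G3,3), (18,G1,4), (19,G2,5), (20,G2,6.5), (20,G3,6.5), (21,G1,8), (24,G1,9), (26,G3,10), (29,G2,11)
Step 2: Sum ranks within each group.
R_1 = 22 (n_1 = 4)
R_2 = 22.5 (n_2 = 3)
R_3 = 21.5 (n_3 = 4)
Step 3: H = 12/(N(N+1)) * sum(R_i^2/n_i) - 3(N+1)
     = 12/(11*12) * (22^2/4 + 22.5^2/3 + 21.5^2/4) - 3*12
     = 0.090909 * 405.312 - 36
     = 0.846591.
Step 4: Ties present; correction factor C = 1 - 6/(11^3 - 11) = 0.995455. Corrected H = 0.846591 / 0.995455 = 0.850457.
Step 5: Under H0, H ~ chi^2(2); p-value = 0.653621.
Step 6: alpha = 0.05. fail to reject H0.

H = 0.8505, df = 2, p = 0.653621, fail to reject H0.


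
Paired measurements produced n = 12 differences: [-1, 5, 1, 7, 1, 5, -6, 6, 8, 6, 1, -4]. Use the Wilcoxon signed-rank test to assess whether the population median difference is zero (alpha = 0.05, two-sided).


Step 1: Drop any zero differences (none here) and take |d_i|.
|d| = [1, 5, 1, 7, 1, 5, 6, 6, 8, 6, 1, 4]
Step 2: Midrank |d_i| (ties get averaged ranks).
ranks: |1|->2.5, |5|->6.5, |1|->2.5, |7|->11, |1|->2.5, |5|->6.5, |6|->9, |6|->9, |8|->12, |6|->9, |1|->2.5, |4|->5
Step 3: Attach original signs; sum ranks with positive sign and with negative sign.
W+ = 6.5 + 2.5 + 11 + 2.5 + 6.5 + 9 + 12 + 9 + 2.5 = 61.5
W- = 2.5 + 9 + 5 = 16.5
(Check: W+ + W- = 78 should equal n(n+1)/2 = 78.)
Step 4: Test statistic W = min(W+, W-) = 16.5.
Step 5: Ties in |d|, so use the tie-corrected normal approximation.
        E[W] = n(n+1)/4 = 12*13/4 = 39.
        Tie groups: |d|=1 (t=4), |d|=5 (t=2), |d|=6 (t=3); sum(t^3 - t) = 90.
        Var[W] = n(n+1)(2n+1)/24 - sum(t^3-t)/48 = 3900/24 - 90/48 = 160.625.
        z = (W - E[W]) / sqrt(Var[W]) = (16.5 - 39) / 12.6738 = -1.7753.
        Two-sided p = 2*Phi(z) = 0.075846.
Step 6: alpha = 0.05. fail to reject H0.

W+ = 61.5, W- = 16.5, W = min = 16.5, p = 0.075846, fail to reject H0.


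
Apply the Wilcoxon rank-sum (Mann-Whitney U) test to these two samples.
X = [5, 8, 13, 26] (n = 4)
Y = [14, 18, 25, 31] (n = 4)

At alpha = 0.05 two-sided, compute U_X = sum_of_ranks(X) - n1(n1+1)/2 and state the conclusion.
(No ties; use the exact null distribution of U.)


Step 1: Combine and sort all 8 observations; assign midranks.
sorted (value, group): (5,X), (8,X), (13,X), (14,Y), (18,Y), (25,Y), (26,X), (31,Y)
ranks: 5->1, 8->2, 13->3, 14->4, 18->5, 25->6, 26->7, 31->8
Step 2: Rank sum for X: R1 = 1 + 2 + 3 + 7 = 13.
Step 3: U_X = R1 - n1(n1+1)/2 = 13 - 4*5/2 = 13 - 10 = 3.
       U_Y = n1*n2 - U_X = 16 - 3 = 13.
Step 4: No ties, so the exact null distribution of U (based on enumerating the C(8,4) = 70 equally likely rank assignments) gives the two-sided p-value.
Step 5: p-value = 0.200000; compare to alpha = 0.05. fail to reject H0.

U_X = 3, p = 0.200000, fail to reject H0 at alpha = 0.05.


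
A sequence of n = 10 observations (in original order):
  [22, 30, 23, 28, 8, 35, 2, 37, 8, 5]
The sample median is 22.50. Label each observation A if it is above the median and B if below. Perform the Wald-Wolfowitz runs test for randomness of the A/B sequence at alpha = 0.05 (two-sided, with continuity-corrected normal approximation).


Step 1: Compute median = 22.50; label A = above, B = below.
Labels in order: BAAABABABB  (n_A = 5, n_B = 5)
Step 2: Count runs R = 7.
Step 3: Under H0 (random ordering), E[R] = 2*n_A*n_B/(n_A+n_B) + 1 = 2*5*5/10 + 1 = 6.0000.
        Var[R] = 2*n_A*n_B*(2*n_A*n_B - n_A - n_B) / ((n_A+n_B)^2 * (n_A+n_B-1)) = 2000/900 = 2.2222.
        SD[R] = 1.4907.
Step 4: Continuity-corrected z = (R - 0.5 - E[R]) / SD[R] = (7 - 0.5 - 6.0000) / 1.4907 = 0.3354.
Step 5: Two-sided p-value via normal approximation = 2*(1 - Phi(|z|)) = 0.737316.
Step 6: alpha = 0.05. fail to reject H0.

R = 7, z = 0.3354, p = 0.737316, fail to reject H0.


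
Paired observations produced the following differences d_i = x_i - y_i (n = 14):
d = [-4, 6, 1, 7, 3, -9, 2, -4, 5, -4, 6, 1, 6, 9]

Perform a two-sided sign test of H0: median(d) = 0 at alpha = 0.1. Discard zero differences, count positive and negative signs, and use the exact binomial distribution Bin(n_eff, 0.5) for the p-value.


Step 1: Discard zero differences. Original n = 14; n_eff = number of nonzero differences = 14.
Nonzero differences (with sign): -4, +6, +1, +7, +3, -9, +2, -4, +5, -4, +6, +1, +6, +9
Step 2: Count signs: positive = 10, negative = 4.
Step 3: Under H0: P(positive) = 0.5, so the number of positives S ~ Bin(14, 0.5).
Step 4: Two-sided exact p-value = sum of Bin(14,0.5) probabilities at or below the observed probability = 0.179565.
Step 5: alpha = 0.1. fail to reject H0.

n_eff = 14, pos = 10, neg = 4, p = 0.179565, fail to reject H0.


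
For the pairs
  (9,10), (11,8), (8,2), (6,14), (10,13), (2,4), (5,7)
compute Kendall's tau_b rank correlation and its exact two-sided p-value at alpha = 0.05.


Step 1: Enumerate the 21 unordered pairs (i,j) with i<j and classify each by sign(x_j-x_i) * sign(y_j-y_i).
  (1,2):dx=+2,dy=-2->D; (1,3):dx=-1,dy=-8->C; (1,4):dx=-3,dy=+4->D; (1,5):dx=+1,dy=+3->C
  (1,6):dx=-7,dy=-6->C; (1,7):dx=-4,dy=-3->C; (2,3):dx=-3,dy=-6->C; (2,4):dx=-5,dy=+6->D
  (2,5):dx=-1,dy=+5->D; (2,6):dx=-9,dy=-4->C; (2,7):dx=-6,dy=-1->C; (3,4):dx=-2,dy=+12->D
  (3,5):dx=+2,dy=+11->C; (3,6):dx=-6,dy=+2->D; (3,7):dx=-3,dy=+5->D; (4,5):dx=+4,dy=-1->D
  (4,6):dx=-4,dy=-10->C; (4,7):dx=-1,dy=-7->C; (5,6):dx=-8,dy=-9->C; (5,7):dx=-5,dy=-6->C
  (6,7):dx=+3,dy=+3->C
Step 2: C = 13, D = 8, total pairs = 21.
Step 3: tau = (C - D)/(n(n-1)/2) = (13 - 8)/21 = 0.238095.
Step 4: Exact two-sided p-value (enumerate n! = 5040 permutations of y under H0): p = 0.561905.
Step 5: alpha = 0.05. fail to reject H0.

tau_b = 0.2381 (C=13, D=8), p = 0.561905, fail to reject H0.


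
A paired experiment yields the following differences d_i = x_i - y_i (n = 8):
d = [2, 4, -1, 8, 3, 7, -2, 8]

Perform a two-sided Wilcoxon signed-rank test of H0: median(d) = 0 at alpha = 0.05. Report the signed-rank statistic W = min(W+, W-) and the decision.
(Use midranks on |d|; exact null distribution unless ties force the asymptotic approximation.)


Step 1: Drop any zero differences (none here) and take |d_i|.
|d| = [2, 4, 1, 8, 3, 7, 2, 8]
Step 2: Midrank |d_i| (ties get averaged ranks).
ranks: |2|->2.5, |4|->5, |1|->1, |8|->7.5, |3|->4, |7|->6, |2|->2.5, |8|->7.5
Step 3: Attach original signs; sum ranks with positive sign and with negative sign.
W+ = 2.5 + 5 + 7.5 + 4 + 6 + 7.5 = 32.5
W- = 1 + 2.5 = 3.5
(Check: W+ + W- = 36 should equal n(n+1)/2 = 36.)
Step 4: Test statistic W = min(W+, W-) = 3.5.
Step 5: Ties in |d|, so use the tie-corrected normal approximation.
        E[W] = n(n+1)/4 = 8*9/4 = 18.
        Tie groups: |d|=2 (t=2), |d|=8 (t=2); sum(t^3 - t) = 12.
        Var[W] = n(n+1)(2n+1)/24 - sum(t^3-t)/48 = 1224/24 - 12/48 = 50.75.
        z = (W - E[W]) / sqrt(Var[W]) = (3.5 - 18) / 7.1239 = -2.0354.
        Two-sided p = 2*Phi(z) = 0.041811.
Step 6: alpha = 0.05. reject H0.

W+ = 32.5, W- = 3.5, W = min = 3.5, p = 0.041811, reject H0.


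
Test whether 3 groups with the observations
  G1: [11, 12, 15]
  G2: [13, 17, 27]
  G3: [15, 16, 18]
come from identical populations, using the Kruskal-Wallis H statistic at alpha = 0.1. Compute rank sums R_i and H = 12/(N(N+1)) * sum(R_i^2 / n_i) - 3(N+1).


Step 1: Combine all N = 9 observations and assign midranks.
sorted (value, group, rank): (11,G1,1), (12,G1,2), (13,G2,3), (15,G1,4.5), (15,G3,4.5), (16,G3,6), (17,G2,7), (18,G3,8), (27,G2,9)
Step 2: Sum ranks within each group.
R_1 = 7.5 (n_1 = 3)
R_2 = 19 (n_2 = 3)
R_3 = 18.5 (n_3 = 3)
Step 3: H = 12/(N(N+1)) * sum(R_i^2/n_i) - 3(N+1)
     = 12/(9*10) * (7.5^2/3 + 19^2/3 + 18.5^2/3) - 3*10
     = 0.133333 * 253.167 - 30
     = 3.755556.
Step 4: Ties present; correction factor C = 1 - 6/(9^3 - 9) = 0.991667. Corrected H = 3.755556 / 0.991667 = 3.787115.
Step 5: Under H0, H ~ chi^2(2); p-value = 0.150535.
Step 6: alpha = 0.1. fail to reject H0.

H = 3.7871, df = 2, p = 0.150535, fail to reject H0.


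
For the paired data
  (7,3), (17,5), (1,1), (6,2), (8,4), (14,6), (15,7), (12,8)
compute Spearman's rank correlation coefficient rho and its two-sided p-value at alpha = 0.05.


Step 1: Rank x and y separately (midranks; no ties here).
rank(x): 7->3, 17->8, 1->1, 6->2, 8->4, 14->6, 15->7, 12->5
rank(y): 3->3, 5->5, 1->1, 2->2, 4->4, 6->6, 7->7, 8->8
Step 2: d_i = R_x(i) - R_y(i); compute d_i^2.
  (3-3)^2=0, (8-5)^2=9, (1-1)^2=0, (2-2)^2=0, (4-4)^2=0, (6-6)^2=0, (7-7)^2=0, (5-8)^2=9
sum(d^2) = 18.
Step 3: rho = 1 - 6*18 / (8*(8^2 - 1)) = 1 - 108/504 = 0.785714.
Step 4: Under H0, t = rho * sqrt((n-2)/(1-rho^2)) = 3.1113 ~ t(6).
Step 5: Two-sided p-value from the t-distribution with 6 df = 0.020815.
Step 6: alpha = 0.05. reject H0.

rho = 0.7857, p = 0.020815, reject H0 at alpha = 0.05.


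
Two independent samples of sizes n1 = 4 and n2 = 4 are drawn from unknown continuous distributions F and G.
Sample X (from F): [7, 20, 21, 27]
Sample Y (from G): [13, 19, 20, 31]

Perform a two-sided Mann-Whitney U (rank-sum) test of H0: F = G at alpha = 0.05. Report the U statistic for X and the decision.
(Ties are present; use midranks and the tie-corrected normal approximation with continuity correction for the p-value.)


Step 1: Combine and sort all 8 observations; assign midranks.
sorted (value, group): (7,X), (13,Y), (19,Y), (20,X), (20,Y), (21,X), (27,X), (31,Y)
ranks: 7->1, 13->2, 19->3, 20->4.5, 20->4.5, 21->6, 27->7, 31->8
Step 2: Rank sum for X: R1 = 1 + 4.5 + 6 + 7 = 18.5.
Step 3: U_X = R1 - n1(n1+1)/2 = 18.5 - 4*5/2 = 18.5 - 10 = 8.5.
       U_Y = n1*n2 - U_X = 16 - 8.5 = 7.5.
Step 4: Ties are present, so use the tie-corrected normal approximation (with continuity correction) for the p-value.
Step 5: p-value = 1.000000; compare to alpha = 0.05. fail to reject H0.

U_X = 8.5, p = 1.000000, fail to reject H0 at alpha = 0.05.


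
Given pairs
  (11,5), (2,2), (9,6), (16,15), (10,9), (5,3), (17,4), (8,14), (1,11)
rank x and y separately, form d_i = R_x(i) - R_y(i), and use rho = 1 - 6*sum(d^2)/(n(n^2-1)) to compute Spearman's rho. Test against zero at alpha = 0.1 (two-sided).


Step 1: Rank x and y separately (midranks; no ties here).
rank(x): 11->7, 2->2, 9->5, 16->8, 10->6, 5->3, 17->9, 8->4, 1->1
rank(y): 5->4, 2->1, 6->5, 15->9, 9->6, 3->2, 4->3, 14->8, 11->7
Step 2: d_i = R_x(i) - R_y(i); compute d_i^2.
  (7-4)^2=9, (2-1)^2=1, (5-5)^2=0, (8-9)^2=1, (6-6)^2=0, (3-2)^2=1, (9-3)^2=36, (4-8)^2=16, (1-7)^2=36
sum(d^2) = 100.
Step 3: rho = 1 - 6*100 / (9*(9^2 - 1)) = 1 - 600/720 = 0.166667.
Step 4: Under H0, t = rho * sqrt((n-2)/(1-rho^2)) = 0.4472 ~ t(7).
Step 5: Two-sided p-value from the t-distribution with 7 df = 0.668231.
Step 6: alpha = 0.1. fail to reject H0.

rho = 0.1667, p = 0.668231, fail to reject H0 at alpha = 0.1.


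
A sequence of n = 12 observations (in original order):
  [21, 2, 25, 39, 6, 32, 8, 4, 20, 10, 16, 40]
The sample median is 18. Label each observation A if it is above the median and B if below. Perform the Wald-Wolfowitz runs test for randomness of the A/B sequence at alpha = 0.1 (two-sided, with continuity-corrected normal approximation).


Step 1: Compute median = 18; label A = above, B = below.
Labels in order: ABAABABBABBA  (n_A = 6, n_B = 6)
Step 2: Count runs R = 9.
Step 3: Under H0 (random ordering), E[R] = 2*n_A*n_B/(n_A+n_B) + 1 = 2*6*6/12 + 1 = 7.0000.
        Var[R] = 2*n_A*n_B*(2*n_A*n_B - n_A - n_B) / ((n_A+n_B)^2 * (n_A+n_B-1)) = 4320/1584 = 2.7273.
        SD[R] = 1.6514.
Step 4: Continuity-corrected z = (R - 0.5 - E[R]) / SD[R] = (9 - 0.5 - 7.0000) / 1.6514 = 0.9083.
Step 5: Two-sided p-value via normal approximation = 2*(1 - Phi(|z|)) = 0.363722.
Step 6: alpha = 0.1. fail to reject H0.

R = 9, z = 0.9083, p = 0.363722, fail to reject H0.


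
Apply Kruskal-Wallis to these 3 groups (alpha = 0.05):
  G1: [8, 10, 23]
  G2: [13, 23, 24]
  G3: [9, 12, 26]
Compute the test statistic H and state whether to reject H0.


Step 1: Combine all N = 9 observations and assign midranks.
sorted (value, group, rank): (8,G1,1), (9,G3,2), (10,G1,3), (12,G3,4), (13,G2,5), (23,G1,6.5), (23,G2,6.5), (24,G2,8), (26,G3,9)
Step 2: Sum ranks within each group.
R_1 = 10.5 (n_1 = 3)
R_2 = 19.5 (n_2 = 3)
R_3 = 15 (n_3 = 3)
Step 3: H = 12/(N(N+1)) * sum(R_i^2/n_i) - 3(N+1)
     = 12/(9*10) * (10.5^2/3 + 19.5^2/3 + 15^2/3) - 3*10
     = 0.133333 * 238.5 - 30
     = 1.800000.
Step 4: Ties present; correction factor C = 1 - 6/(9^3 - 9) = 0.991667. Corrected H = 1.800000 / 0.991667 = 1.815126.
Step 5: Under H0, H ~ chi^2(2); p-value = 0.403506.
Step 6: alpha = 0.05. fail to reject H0.

H = 1.8151, df = 2, p = 0.403506, fail to reject H0.


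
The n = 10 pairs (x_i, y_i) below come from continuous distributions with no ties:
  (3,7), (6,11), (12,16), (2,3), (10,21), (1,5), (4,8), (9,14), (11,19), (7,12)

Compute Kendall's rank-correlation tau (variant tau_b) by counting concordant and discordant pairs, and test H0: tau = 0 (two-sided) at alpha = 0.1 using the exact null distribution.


Step 1: Enumerate the 45 unordered pairs (i,j) with i<j and classify each by sign(x_j-x_i) * sign(y_j-y_i).
  (1,2):dx=+3,dy=+4->C; (1,3):dx=+9,dy=+9->C; (1,4):dx=-1,dy=-4->C; (1,5):dx=+7,dy=+14->C
  (1,6):dx=-2,dy=-2->C; (1,7):dx=+1,dy=+1->C; (1,8):dx=+6,dy=+7->C; (1,9):dx=+8,dy=+12->C
  (1,10):dx=+4,dy=+5->C; (2,3):dx=+6,dy=+5->C; (2,4):dx=-4,dy=-8->C; (2,5):dx=+4,dy=+10->C
  (2,6):dx=-5,dy=-6->C; (2,7):dx=-2,dy=-3->C; (2,8):dx=+3,dy=+3->C; (2,9):dx=+5,dy=+8->C
  (2,10):dx=+1,dy=+1->C; (3,4):dx=-10,dy=-13->C; (3,5):dx=-2,dy=+5->D; (3,6):dx=-11,dy=-11->C
  (3,7):dx=-8,dy=-8->C; (3,8):dx=-3,dy=-2->C; (3,9):dx=-1,dy=+3->D; (3,10):dx=-5,dy=-4->C
  (4,5):dx=+8,dy=+18->C; (4,6):dx=-1,dy=+2->D; (4,7):dx=+2,dy=+5->C; (4,8):dx=+7,dy=+11->C
  (4,9):dx=+9,dy=+16->C; (4,10):dx=+5,dy=+9->C; (5,6):dx=-9,dy=-16->C; (5,7):dx=-6,dy=-13->C
  (5,8):dx=-1,dy=-7->C; (5,9):dx=+1,dy=-2->D; (5,10):dx=-3,dy=-9->C; (6,7):dx=+3,dy=+3->C
  (6,8):dx=+8,dy=+9->C; (6,9):dx=+10,dy=+14->C; (6,10):dx=+6,dy=+7->C; (7,8):dx=+5,dy=+6->C
  (7,9):dx=+7,dy=+11->C; (7,10):dx=+3,dy=+4->C; (8,9):dx=+2,dy=+5->C; (8,10):dx=-2,dy=-2->C
  (9,10):dx=-4,dy=-7->C
Step 2: C = 41, D = 4, total pairs = 45.
Step 3: tau = (C - D)/(n(n-1)/2) = (41 - 4)/45 = 0.822222.
Step 4: Exact two-sided p-value (enumerate n! = 3628800 permutations of y under H0): p = 0.000358.
Step 5: alpha = 0.1. reject H0.

tau_b = 0.8222 (C=41, D=4), p = 0.000358, reject H0.


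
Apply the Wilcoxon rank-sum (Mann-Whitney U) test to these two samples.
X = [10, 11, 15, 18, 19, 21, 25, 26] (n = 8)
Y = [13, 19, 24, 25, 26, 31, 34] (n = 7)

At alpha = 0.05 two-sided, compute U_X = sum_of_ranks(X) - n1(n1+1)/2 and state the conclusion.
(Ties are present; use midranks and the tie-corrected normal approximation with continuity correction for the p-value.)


Step 1: Combine and sort all 15 observations; assign midranks.
sorted (value, group): (10,X), (11,X), (13,Y), (15,X), (18,X), (19,X), (19,Y), (21,X), (24,Y), (25,X), (25,Y), (26,X), (26,Y), (31,Y), (34,Y)
ranks: 10->1, 11->2, 13->3, 15->4, 18->5, 19->6.5, 19->6.5, 21->8, 24->9, 25->10.5, 25->10.5, 26->12.5, 26->12.5, 31->14, 34->15
Step 2: Rank sum for X: R1 = 1 + 2 + 4 + 5 + 6.5 + 8 + 10.5 + 12.5 = 49.5.
Step 3: U_X = R1 - n1(n1+1)/2 = 49.5 - 8*9/2 = 49.5 - 36 = 13.5.
       U_Y = n1*n2 - U_X = 56 - 13.5 = 42.5.
Step 4: Ties are present, so use the tie-corrected normal approximation (with continuity correction) for the p-value.
Step 5: p-value = 0.104260; compare to alpha = 0.05. fail to reject H0.

U_X = 13.5, p = 0.104260, fail to reject H0 at alpha = 0.05.


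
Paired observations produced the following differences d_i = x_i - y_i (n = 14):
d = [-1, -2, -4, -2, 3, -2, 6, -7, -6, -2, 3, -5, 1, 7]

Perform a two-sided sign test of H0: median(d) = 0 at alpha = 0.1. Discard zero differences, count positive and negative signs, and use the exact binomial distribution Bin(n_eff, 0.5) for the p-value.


Step 1: Discard zero differences. Original n = 14; n_eff = number of nonzero differences = 14.
Nonzero differences (with sign): -1, -2, -4, -2, +3, -2, +6, -7, -6, -2, +3, -5, +1, +7
Step 2: Count signs: positive = 5, negative = 9.
Step 3: Under H0: P(positive) = 0.5, so the number of positives S ~ Bin(14, 0.5).
Step 4: Two-sided exact p-value = sum of Bin(14,0.5) probabilities at or below the observed probability = 0.423950.
Step 5: alpha = 0.1. fail to reject H0.

n_eff = 14, pos = 5, neg = 9, p = 0.423950, fail to reject H0.


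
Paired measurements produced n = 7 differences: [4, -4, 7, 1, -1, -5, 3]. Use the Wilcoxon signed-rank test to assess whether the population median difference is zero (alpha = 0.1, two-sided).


Step 1: Drop any zero differences (none here) and take |d_i|.
|d| = [4, 4, 7, 1, 1, 5, 3]
Step 2: Midrank |d_i| (ties get averaged ranks).
ranks: |4|->4.5, |4|->4.5, |7|->7, |1|->1.5, |1|->1.5, |5|->6, |3|->3
Step 3: Attach original signs; sum ranks with positive sign and with negative sign.
W+ = 4.5 + 7 + 1.5 + 3 = 16
W- = 4.5 + 1.5 + 6 = 12
(Check: W+ + W- = 28 should equal n(n+1)/2 = 28.)
Step 4: Test statistic W = min(W+, W-) = 12.
Step 5: Ties in |d|, so use the tie-corrected normal approximation.
        E[W] = n(n+1)/4 = 7*8/4 = 14.
        Tie groups: |d|=1 (t=2), |d|=4 (t=2); sum(t^3 - t) = 12.
        Var[W] = n(n+1)(2n+1)/24 - sum(t^3-t)/48 = 840/24 - 12/48 = 34.75.
        z = (W - E[W]) / sqrt(Var[W]) = (12 - 14) / 5.8949 = -0.3393.
        Two-sided p = 2*Phi(z) = 0.734402.
Step 6: alpha = 0.1. fail to reject H0.

W+ = 16, W- = 12, W = min = 12, p = 0.734402, fail to reject H0.


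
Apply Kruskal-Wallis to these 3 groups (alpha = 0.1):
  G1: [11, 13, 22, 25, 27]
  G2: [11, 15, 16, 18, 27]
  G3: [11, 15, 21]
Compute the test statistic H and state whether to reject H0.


Step 1: Combine all N = 13 observations and assign midranks.
sorted (value, group, rank): (11,G1,2), (11,G2,2), (11,G3,2), (13,G1,4), (15,G2,5.5), (15,G3,5.5), (16,G2,7), (18,G2,8), (21,G3,9), (22,G1,10), (25,G1,11), (27,G1,12.5), (27,G2,12.5)
Step 2: Sum ranks within each group.
R_1 = 39.5 (n_1 = 5)
R_2 = 35 (n_2 = 5)
R_3 = 16.5 (n_3 = 3)
Step 3: H = 12/(N(N+1)) * sum(R_i^2/n_i) - 3(N+1)
     = 12/(13*14) * (39.5^2/5 + 35^2/5 + 16.5^2/3) - 3*14
     = 0.065934 * 647.8 - 42
     = 0.712088.
Step 4: Ties present; correction factor C = 1 - 36/(13^3 - 13) = 0.983516. Corrected H = 0.712088 / 0.983516 = 0.724022.
Step 5: Under H0, H ~ chi^2(2); p-value = 0.696275.
Step 6: alpha = 0.1. fail to reject H0.

H = 0.7240, df = 2, p = 0.696275, fail to reject H0.


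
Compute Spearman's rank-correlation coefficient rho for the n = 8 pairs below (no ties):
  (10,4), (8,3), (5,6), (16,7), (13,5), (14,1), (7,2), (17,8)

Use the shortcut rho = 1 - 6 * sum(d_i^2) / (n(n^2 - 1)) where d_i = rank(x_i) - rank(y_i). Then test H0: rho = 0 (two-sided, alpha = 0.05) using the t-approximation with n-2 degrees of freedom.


Step 1: Rank x and y separately (midranks; no ties here).
rank(x): 10->4, 8->3, 5->1, 16->7, 13->5, 14->6, 7->2, 17->8
rank(y): 4->4, 3->3, 6->6, 7->7, 5->5, 1->1, 2->2, 8->8
Step 2: d_i = R_x(i) - R_y(i); compute d_i^2.
  (4-4)^2=0, (3-3)^2=0, (1-6)^2=25, (7-7)^2=0, (5-5)^2=0, (6-1)^2=25, (2-2)^2=0, (8-8)^2=0
sum(d^2) = 50.
Step 3: rho = 1 - 6*50 / (8*(8^2 - 1)) = 1 - 300/504 = 0.404762.
Step 4: Under H0, t = rho * sqrt((n-2)/(1-rho^2)) = 1.0842 ~ t(6).
Step 5: Two-sided p-value from the t-distribution with 6 df = 0.319889.
Step 6: alpha = 0.05. fail to reject H0.

rho = 0.4048, p = 0.319889, fail to reject H0 at alpha = 0.05.


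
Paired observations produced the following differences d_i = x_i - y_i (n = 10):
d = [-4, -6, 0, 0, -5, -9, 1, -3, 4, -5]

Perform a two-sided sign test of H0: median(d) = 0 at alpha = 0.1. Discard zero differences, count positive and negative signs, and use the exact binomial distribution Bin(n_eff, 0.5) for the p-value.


Step 1: Discard zero differences. Original n = 10; n_eff = number of nonzero differences = 8.
Nonzero differences (with sign): -4, -6, -5, -9, +1, -3, +4, -5
Step 2: Count signs: positive = 2, negative = 6.
Step 3: Under H0: P(positive) = 0.5, so the number of positives S ~ Bin(8, 0.5).
Step 4: Two-sided exact p-value = sum of Bin(8,0.5) probabilities at or below the observed probability = 0.289062.
Step 5: alpha = 0.1. fail to reject H0.

n_eff = 8, pos = 2, neg = 6, p = 0.289062, fail to reject H0.


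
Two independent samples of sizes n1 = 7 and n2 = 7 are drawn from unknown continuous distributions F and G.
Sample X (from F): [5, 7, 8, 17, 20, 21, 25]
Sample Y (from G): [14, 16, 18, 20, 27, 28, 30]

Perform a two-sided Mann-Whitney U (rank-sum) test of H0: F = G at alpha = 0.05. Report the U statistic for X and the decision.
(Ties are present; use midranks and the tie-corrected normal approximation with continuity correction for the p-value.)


Step 1: Combine and sort all 14 observations; assign midranks.
sorted (value, group): (5,X), (7,X), (8,X), (14,Y), (16,Y), (17,X), (18,Y), (20,X), (20,Y), (21,X), (25,X), (27,Y), (28,Y), (30,Y)
ranks: 5->1, 7->2, 8->3, 14->4, 16->5, 17->6, 18->7, 20->8.5, 20->8.5, 21->10, 25->11, 27->12, 28->13, 30->14
Step 2: Rank sum for X: R1 = 1 + 2 + 3 + 6 + 8.5 + 10 + 11 = 41.5.
Step 3: U_X = R1 - n1(n1+1)/2 = 41.5 - 7*8/2 = 41.5 - 28 = 13.5.
       U_Y = n1*n2 - U_X = 49 - 13.5 = 35.5.
Step 4: Ties are present, so use the tie-corrected normal approximation (with continuity correction) for the p-value.
Step 5: p-value = 0.179234; compare to alpha = 0.05. fail to reject H0.

U_X = 13.5, p = 0.179234, fail to reject H0 at alpha = 0.05.


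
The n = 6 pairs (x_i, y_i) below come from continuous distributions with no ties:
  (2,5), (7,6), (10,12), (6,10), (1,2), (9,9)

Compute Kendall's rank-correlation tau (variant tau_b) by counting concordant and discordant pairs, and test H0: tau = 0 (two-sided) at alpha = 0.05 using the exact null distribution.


Step 1: Enumerate the 15 unordered pairs (i,j) with i<j and classify each by sign(x_j-x_i) * sign(y_j-y_i).
  (1,2):dx=+5,dy=+1->C; (1,3):dx=+8,dy=+7->C; (1,4):dx=+4,dy=+5->C; (1,5):dx=-1,dy=-3->C
  (1,6):dx=+7,dy=+4->C; (2,3):dx=+3,dy=+6->C; (2,4):dx=-1,dy=+4->D; (2,5):dx=-6,dy=-4->C
  (2,6):dx=+2,dy=+3->C; (3,4):dx=-4,dy=-2->C; (3,5):dx=-9,dy=-10->C; (3,6):dx=-1,dy=-3->C
  (4,5):dx=-5,dy=-8->C; (4,6):dx=+3,dy=-1->D; (5,6):dx=+8,dy=+7->C
Step 2: C = 13, D = 2, total pairs = 15.
Step 3: tau = (C - D)/(n(n-1)/2) = (13 - 2)/15 = 0.733333.
Step 4: Exact two-sided p-value (enumerate n! = 720 permutations of y under H0): p = 0.055556.
Step 5: alpha = 0.05. fail to reject H0.

tau_b = 0.7333 (C=13, D=2), p = 0.055556, fail to reject H0.


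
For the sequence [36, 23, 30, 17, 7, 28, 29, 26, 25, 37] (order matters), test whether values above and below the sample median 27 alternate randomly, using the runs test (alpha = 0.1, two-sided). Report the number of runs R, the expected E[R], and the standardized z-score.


Step 1: Compute median = 27; label A = above, B = below.
Labels in order: ABABBAABBA  (n_A = 5, n_B = 5)
Step 2: Count runs R = 7.
Step 3: Under H0 (random ordering), E[R] = 2*n_A*n_B/(n_A+n_B) + 1 = 2*5*5/10 + 1 = 6.0000.
        Var[R] = 2*n_A*n_B*(2*n_A*n_B - n_A - n_B) / ((n_A+n_B)^2 * (n_A+n_B-1)) = 2000/900 = 2.2222.
        SD[R] = 1.4907.
Step 4: Continuity-corrected z = (R - 0.5 - E[R]) / SD[R] = (7 - 0.5 - 6.0000) / 1.4907 = 0.3354.
Step 5: Two-sided p-value via normal approximation = 2*(1 - Phi(|z|)) = 0.737316.
Step 6: alpha = 0.1. fail to reject H0.

R = 7, z = 0.3354, p = 0.737316, fail to reject H0.


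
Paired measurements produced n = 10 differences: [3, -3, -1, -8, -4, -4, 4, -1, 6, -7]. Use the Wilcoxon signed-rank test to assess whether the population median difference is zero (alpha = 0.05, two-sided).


Step 1: Drop any zero differences (none here) and take |d_i|.
|d| = [3, 3, 1, 8, 4, 4, 4, 1, 6, 7]
Step 2: Midrank |d_i| (ties get averaged ranks).
ranks: |3|->3.5, |3|->3.5, |1|->1.5, |8|->10, |4|->6, |4|->6, |4|->6, |1|->1.5, |6|->8, |7|->9
Step 3: Attach original signs; sum ranks with positive sign and with negative sign.
W+ = 3.5 + 6 + 8 = 17.5
W- = 3.5 + 1.5 + 10 + 6 + 6 + 1.5 + 9 = 37.5
(Check: W+ + W- = 55 should equal n(n+1)/2 = 55.)
Step 4: Test statistic W = min(W+, W-) = 17.5.
Step 5: Ties in |d|, so use the tie-corrected normal approximation.
        E[W] = n(n+1)/4 = 10*11/4 = 27.5.
        Tie groups: |d|=1 (t=2), |d|=3 (t=2), |d|=4 (t=3); sum(t^3 - t) = 36.
        Var[W] = n(n+1)(2n+1)/24 - sum(t^3-t)/48 = 2310/24 - 36/48 = 95.5.
        z = (W - E[W]) / sqrt(Var[W]) = (17.5 - 27.5) / 9.7724 = -1.0233.
        Two-sided p = 2*Phi(z) = 0.306171.
Step 6: alpha = 0.05. fail to reject H0.

W+ = 17.5, W- = 37.5, W = min = 17.5, p = 0.306171, fail to reject H0.


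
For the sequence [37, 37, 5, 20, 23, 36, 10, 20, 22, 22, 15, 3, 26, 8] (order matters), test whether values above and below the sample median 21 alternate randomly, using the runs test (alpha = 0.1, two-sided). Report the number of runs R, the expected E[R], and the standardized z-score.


Step 1: Compute median = 21; label A = above, B = below.
Labels in order: AABBAABBAABBAB  (n_A = 7, n_B = 7)
Step 2: Count runs R = 8.
Step 3: Under H0 (random ordering), E[R] = 2*n_A*n_B/(n_A+n_B) + 1 = 2*7*7/14 + 1 = 8.0000.
        Var[R] = 2*n_A*n_B*(2*n_A*n_B - n_A - n_B) / ((n_A+n_B)^2 * (n_A+n_B-1)) = 8232/2548 = 3.2308.
        SD[R] = 1.7974.
Step 4: R = E[R], so z = 0 with no continuity correction.
Step 5: Two-sided p-value via normal approximation = 2*(1 - Phi(|z|)) = 1.000000.
Step 6: alpha = 0.1. fail to reject H0.

R = 8, z = 0.0000, p = 1.000000, fail to reject H0.


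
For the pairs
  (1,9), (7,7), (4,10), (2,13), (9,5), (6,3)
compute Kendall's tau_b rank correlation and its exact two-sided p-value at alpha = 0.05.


Step 1: Enumerate the 15 unordered pairs (i,j) with i<j and classify each by sign(x_j-x_i) * sign(y_j-y_i).
  (1,2):dx=+6,dy=-2->D; (1,3):dx=+3,dy=+1->C; (1,4):dx=+1,dy=+4->C; (1,5):dx=+8,dy=-4->D
  (1,6):dx=+5,dy=-6->D; (2,3):dx=-3,dy=+3->D; (2,4):dx=-5,dy=+6->D; (2,5):dx=+2,dy=-2->D
  (2,6):dx=-1,dy=-4->C; (3,4):dx=-2,dy=+3->D; (3,5):dx=+5,dy=-5->D; (3,6):dx=+2,dy=-7->D
  (4,5):dx=+7,dy=-8->D; (4,6):dx=+4,dy=-10->D; (5,6):dx=-3,dy=-2->C
Step 2: C = 4, D = 11, total pairs = 15.
Step 3: tau = (C - D)/(n(n-1)/2) = (4 - 11)/15 = -0.466667.
Step 4: Exact two-sided p-value (enumerate n! = 720 permutations of y under H0): p = 0.272222.
Step 5: alpha = 0.05. fail to reject H0.

tau_b = -0.4667 (C=4, D=11), p = 0.272222, fail to reject H0.


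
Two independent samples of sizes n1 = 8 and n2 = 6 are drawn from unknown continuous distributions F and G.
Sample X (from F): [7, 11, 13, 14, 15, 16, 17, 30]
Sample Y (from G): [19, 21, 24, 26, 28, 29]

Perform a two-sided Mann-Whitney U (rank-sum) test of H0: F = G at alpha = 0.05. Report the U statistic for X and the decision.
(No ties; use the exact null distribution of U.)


Step 1: Combine and sort all 14 observations; assign midranks.
sorted (value, group): (7,X), (11,X), (13,X), (14,X), (15,X), (16,X), (17,X), (19,Y), (21,Y), (24,Y), (26,Y), (28,Y), (29,Y), (30,X)
ranks: 7->1, 11->2, 13->3, 14->4, 15->5, 16->6, 17->7, 19->8, 21->9, 24->10, 26->11, 28->12, 29->13, 30->14
Step 2: Rank sum for X: R1 = 1 + 2 + 3 + 4 + 5 + 6 + 7 + 14 = 42.
Step 3: U_X = R1 - n1(n1+1)/2 = 42 - 8*9/2 = 42 - 36 = 6.
       U_Y = n1*n2 - U_X = 48 - 6 = 42.
Step 4: No ties, so the exact null distribution of U (based on enumerating the C(14,8) = 3003 equally likely rank assignments) gives the two-sided p-value.
Step 5: p-value = 0.019980; compare to alpha = 0.05. reject H0.

U_X = 6, p = 0.019980, reject H0 at alpha = 0.05.
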